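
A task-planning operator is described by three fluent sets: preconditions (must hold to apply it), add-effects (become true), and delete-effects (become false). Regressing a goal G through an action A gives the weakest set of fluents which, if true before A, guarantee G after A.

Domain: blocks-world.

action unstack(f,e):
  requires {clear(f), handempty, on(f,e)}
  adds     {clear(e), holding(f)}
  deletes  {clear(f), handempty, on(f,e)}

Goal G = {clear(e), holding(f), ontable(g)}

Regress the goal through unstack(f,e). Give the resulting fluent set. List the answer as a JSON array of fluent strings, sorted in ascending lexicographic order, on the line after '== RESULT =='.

Regress:
  G ∩ del = {}  (empty — regression defined)
  G \ add = {clear(e), holding(f), ontable(g)} \ {clear(e), holding(f)} = {ontable(g)}
  ∪ pre   = {ontable(g)} ∪ {clear(f), handempty, on(f,e)}
          = {clear(f), handempty, on(f,e), ontable(g)}

== RESULT ==
["clear(f)", "handempty", "on(f,e)", "ontable(g)"]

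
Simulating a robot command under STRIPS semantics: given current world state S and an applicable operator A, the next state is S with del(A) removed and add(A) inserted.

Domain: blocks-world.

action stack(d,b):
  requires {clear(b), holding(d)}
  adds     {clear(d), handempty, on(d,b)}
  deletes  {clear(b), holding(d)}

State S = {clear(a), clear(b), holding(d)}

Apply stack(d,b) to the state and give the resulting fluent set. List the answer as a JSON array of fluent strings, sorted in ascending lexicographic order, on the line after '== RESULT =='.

Progress:
  pre ⊆ S: {clear(b), holding(d)} ⊆ S  — applicable
  S \ del = {clear(a)}
  ∪ add   = {clear(a), clear(d), handempty, on(d,b)}

== RESULT ==
["clear(a)", "clear(d)", "handempty", "on(d,b)"]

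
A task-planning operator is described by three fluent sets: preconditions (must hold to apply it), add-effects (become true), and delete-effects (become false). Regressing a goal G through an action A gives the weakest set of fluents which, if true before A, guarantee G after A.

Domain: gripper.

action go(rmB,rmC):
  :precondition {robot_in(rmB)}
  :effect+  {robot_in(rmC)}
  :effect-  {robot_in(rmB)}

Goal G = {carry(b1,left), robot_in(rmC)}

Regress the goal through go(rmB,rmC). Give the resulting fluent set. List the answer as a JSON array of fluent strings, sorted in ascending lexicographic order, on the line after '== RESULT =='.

Compute (G \ add) ∪ pre:
  G ∩ del = {}  (empty — regression defined)
  G \ add = {carry(b1,left), robot_in(rmC)} \ {robot_in(rmC)} = {carry(b1,left)}
  ∪ pre   = {carry(b1,left)} ∪ {robot_in(rmB)}
          = {carry(b1,left), robot_in(rmB)}

== RESULT ==
["carry(b1,left)", "robot_in(rmB)"]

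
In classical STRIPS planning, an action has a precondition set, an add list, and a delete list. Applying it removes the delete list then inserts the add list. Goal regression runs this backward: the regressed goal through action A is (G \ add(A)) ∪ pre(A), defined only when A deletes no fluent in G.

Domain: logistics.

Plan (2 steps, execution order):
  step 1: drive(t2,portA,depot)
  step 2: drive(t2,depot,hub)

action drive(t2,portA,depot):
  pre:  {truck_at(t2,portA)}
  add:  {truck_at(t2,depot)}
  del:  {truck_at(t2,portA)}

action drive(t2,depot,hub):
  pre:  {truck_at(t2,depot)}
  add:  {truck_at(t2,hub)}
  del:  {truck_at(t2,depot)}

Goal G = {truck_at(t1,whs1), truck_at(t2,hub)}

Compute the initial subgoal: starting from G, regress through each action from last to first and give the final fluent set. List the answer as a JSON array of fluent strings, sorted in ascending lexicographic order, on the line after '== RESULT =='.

Regress step by step:
  through step 2 (drive(t2,depot,hub)): drop {truck_at(t2,hub)}, keep {truck_at(t1,whs1)}, require {truck_at(t2,depot)}
    → {truck_at(t1,whs1), truck_at(t2,depot)}
  through step 1 (drive(t2,portA,depot)): drop {truck_at(t2,depot)}, keep {truck_at(t1,whs1)}, require {truck_at(t2,portA)}
    → {truck_at(t1,whs1), truck_at(t2,portA)}

== RESULT ==
["truck_at(t1,whs1)", "truck_at(t2,portA)"]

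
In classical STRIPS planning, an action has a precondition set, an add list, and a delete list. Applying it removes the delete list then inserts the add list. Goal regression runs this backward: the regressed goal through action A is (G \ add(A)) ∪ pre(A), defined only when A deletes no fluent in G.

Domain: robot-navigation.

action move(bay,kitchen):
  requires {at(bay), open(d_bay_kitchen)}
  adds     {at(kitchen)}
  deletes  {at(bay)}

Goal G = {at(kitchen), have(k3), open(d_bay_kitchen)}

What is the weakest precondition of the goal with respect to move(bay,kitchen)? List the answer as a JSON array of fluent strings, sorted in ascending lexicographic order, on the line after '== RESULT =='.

Compute (G \ add) ∪ pre:
  G ∩ del = {}  (empty — regression defined)
  G \ add = {at(kitchen), have(k3), open(d_bay_kitchen)} \ {at(kitchen)} = {have(k3), open(d_bay_kitchen)}
  ∪ pre   = {have(k3), open(d_bay_kitchen)} ∪ {at(bay), open(d_bay_kitchen)}
          = {at(bay), have(k3), open(d_bay_kitchen)}

== RESULT ==
["at(bay)", "have(k3)", "open(d_bay_kitchen)"]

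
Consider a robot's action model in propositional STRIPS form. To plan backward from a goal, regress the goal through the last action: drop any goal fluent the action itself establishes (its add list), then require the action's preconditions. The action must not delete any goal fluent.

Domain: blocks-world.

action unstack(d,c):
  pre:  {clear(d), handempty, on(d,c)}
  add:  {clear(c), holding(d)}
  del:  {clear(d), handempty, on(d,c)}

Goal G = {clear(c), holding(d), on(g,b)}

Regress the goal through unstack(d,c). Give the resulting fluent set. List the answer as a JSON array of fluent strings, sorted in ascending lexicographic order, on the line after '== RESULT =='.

Compute (G \ add) ∪ pre:
  G ∩ del = {}  (empty — regression defined)
  G \ add = {clear(c), holding(d), on(g,b)} \ {clear(c), holding(d)} = {on(g,b)}
  ∪ pre   = {on(g,b)} ∪ {clear(d), handempty, on(d,c)}
          = {clear(d), handempty, on(d,c), on(g,b)}

== RESULT ==
["clear(d)", "handempty", "on(d,c)", "on(g,b)"]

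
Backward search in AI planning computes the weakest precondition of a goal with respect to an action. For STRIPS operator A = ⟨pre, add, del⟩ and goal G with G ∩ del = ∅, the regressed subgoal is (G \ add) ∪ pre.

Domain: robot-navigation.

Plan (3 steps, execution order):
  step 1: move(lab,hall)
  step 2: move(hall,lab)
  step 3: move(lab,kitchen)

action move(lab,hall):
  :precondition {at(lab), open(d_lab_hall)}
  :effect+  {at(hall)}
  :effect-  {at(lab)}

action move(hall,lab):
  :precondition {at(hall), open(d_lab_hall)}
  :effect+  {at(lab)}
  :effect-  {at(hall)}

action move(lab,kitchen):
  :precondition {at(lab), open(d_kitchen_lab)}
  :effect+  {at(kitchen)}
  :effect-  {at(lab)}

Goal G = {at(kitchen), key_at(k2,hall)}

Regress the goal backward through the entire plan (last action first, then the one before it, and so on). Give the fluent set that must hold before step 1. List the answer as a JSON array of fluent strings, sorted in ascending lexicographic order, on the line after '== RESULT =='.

Work backward from the goal:
  through step 3 (move(lab,kitchen)): drop {at(kitchen)}, keep {key_at(k2,hall)}, require {at(lab), open(d_kitchen_lab)}
    → {at(lab), key_at(k2,hall), open(d_kitchen_lab)}
  through step 2 (move(hall,lab)): drop {at(lab)}, keep {key_at(k2,hall), open(d_kitchen_lab)}, require {at(hall), open(d_lab_hall)}
    → {at(hall), key_at(k2,hall), open(d_kitchen_lab), open(d_lab_hall)}
  through step 1 (move(lab,hall)): drop {at(hall)}, keep {key_at(k2,hall), open(d_kitchen_lab), open(d_lab_hall)}, require {at(lab), open(d_lab_hall)}
    → {at(lab), key_at(k2,hall), open(d_kitchen_lab), open(d_lab_hall)}

== RESULT ==
["at(lab)", "key_at(k2,hall)", "open(d_kitchen_lab)", "open(d_lab_hall)"]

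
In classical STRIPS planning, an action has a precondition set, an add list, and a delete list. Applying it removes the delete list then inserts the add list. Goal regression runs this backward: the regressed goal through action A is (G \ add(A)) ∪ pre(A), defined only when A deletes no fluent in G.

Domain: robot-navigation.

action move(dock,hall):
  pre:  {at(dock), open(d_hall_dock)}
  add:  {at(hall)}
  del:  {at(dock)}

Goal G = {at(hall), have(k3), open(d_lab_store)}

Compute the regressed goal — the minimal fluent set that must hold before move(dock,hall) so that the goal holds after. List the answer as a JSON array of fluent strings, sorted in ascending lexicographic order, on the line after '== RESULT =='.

Compute (G \ add) ∪ pre:
  G ∩ del = {}  (empty — regression defined)
  G \ add = {at(hall), have(k3), open(d_lab_store)} \ {at(hall)} = {have(k3), open(d_lab_store)}
  ∪ pre   = {have(k3), open(d_lab_store)} ∪ {at(dock), open(d_hall_dock)}
          = {at(dock), have(k3), open(d_hall_dock), open(d_lab_store)}

== RESULT ==
["at(dock)", "have(k3)", "open(d_hall_dock)", "open(d_lab_store)"]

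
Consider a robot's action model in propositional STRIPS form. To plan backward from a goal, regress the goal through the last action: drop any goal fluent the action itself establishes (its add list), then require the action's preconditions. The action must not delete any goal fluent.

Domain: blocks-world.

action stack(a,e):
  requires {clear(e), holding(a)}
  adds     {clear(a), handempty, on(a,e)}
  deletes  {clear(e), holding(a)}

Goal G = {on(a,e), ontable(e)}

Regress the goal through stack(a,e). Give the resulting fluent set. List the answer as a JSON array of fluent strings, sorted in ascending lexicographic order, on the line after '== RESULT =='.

Compute (G \ add) ∪ pre:
  G ∩ del = {}  (empty — regression defined)
  G \ add = {on(a,e), ontable(e)} \ {clear(a), handempty, on(a,e)} = {ontable(e)}
  ∪ pre   = {ontable(e)} ∪ {clear(e), holding(a)}
          = {clear(e), holding(a), ontable(e)}

== RESULT ==
["clear(e)", "holding(a)", "ontable(e)"]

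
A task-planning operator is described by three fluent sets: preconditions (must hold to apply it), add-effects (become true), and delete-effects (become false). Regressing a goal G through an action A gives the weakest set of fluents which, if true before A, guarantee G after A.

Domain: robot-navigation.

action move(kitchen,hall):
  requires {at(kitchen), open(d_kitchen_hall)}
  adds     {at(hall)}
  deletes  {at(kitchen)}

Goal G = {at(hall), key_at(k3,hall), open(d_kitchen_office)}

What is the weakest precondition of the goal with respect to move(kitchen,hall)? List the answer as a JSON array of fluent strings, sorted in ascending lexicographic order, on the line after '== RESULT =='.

Compute (G \ add) ∪ pre:
  G ∩ del = {}  (empty — regression defined)
  G \ add = {at(hall), key_at(k3,hall), open(d_kitchen_office)} \ {at(hall)} = {key_at(k3,hall), open(d_kitchen_office)}
  ∪ pre   = {key_at(k3,hall), open(d_kitchen_office)} ∪ {at(kitchen), open(d_kitchen_hall)}
          = {at(kitchen), key_at(k3,hall), open(d_kitchen_hall), open(d_kitchen_office)}

== RESULT ==
["at(kitchen)", "key_at(k3,hall)", "open(d_kitchen_hall)", "open(d_kitchen_office)"]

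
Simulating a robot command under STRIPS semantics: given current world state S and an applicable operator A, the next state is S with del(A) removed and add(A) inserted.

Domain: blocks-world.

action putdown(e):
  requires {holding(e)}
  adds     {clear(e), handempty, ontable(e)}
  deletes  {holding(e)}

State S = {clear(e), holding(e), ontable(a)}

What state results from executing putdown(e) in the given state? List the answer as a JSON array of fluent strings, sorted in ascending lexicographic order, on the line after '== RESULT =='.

Compute (S \ del) ∪ add:
  pre ⊆ S: {holding(e)} ⊆ S  — applicable
  S \ del = {clear(e), ontable(a)}
  ∪ add   = {clear(e), handempty, ontable(a), ontable(e)}

== RESULT ==
["clear(e)", "handempty", "ontable(a)", "ontable(e)"]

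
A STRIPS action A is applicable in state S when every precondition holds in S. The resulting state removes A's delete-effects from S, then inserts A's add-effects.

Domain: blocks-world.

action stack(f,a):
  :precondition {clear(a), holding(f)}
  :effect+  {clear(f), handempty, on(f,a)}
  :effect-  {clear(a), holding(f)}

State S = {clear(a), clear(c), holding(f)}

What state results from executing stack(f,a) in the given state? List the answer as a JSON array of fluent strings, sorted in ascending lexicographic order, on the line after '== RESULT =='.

Progress:
  pre ⊆ S: {clear(a), holding(f)} ⊆ S  — applicable
  S \ del = {clear(c)}
  ∪ add   = {clear(c), clear(f), handempty, on(f,a)}

== RESULT ==
["clear(c)", "clear(f)", "handempty", "on(f,a)"]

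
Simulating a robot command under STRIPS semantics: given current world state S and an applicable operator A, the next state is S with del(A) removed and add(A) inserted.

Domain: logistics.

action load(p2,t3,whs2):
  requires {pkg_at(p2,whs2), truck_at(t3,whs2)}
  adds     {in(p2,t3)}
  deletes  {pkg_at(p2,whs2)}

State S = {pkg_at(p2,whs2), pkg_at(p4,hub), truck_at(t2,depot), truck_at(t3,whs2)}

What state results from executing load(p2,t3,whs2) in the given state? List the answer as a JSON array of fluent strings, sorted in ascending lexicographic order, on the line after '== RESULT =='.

Progress:
  pre ⊆ S: {pkg_at(p2,whs2), truck_at(t3,whs2)} ⊆ S  — applicable
  S \ del = {pkg_at(p4,hub), truck_at(t2,depot), truck_at(t3,whs2)}
  ∪ add   = {in(p2,t3), pkg_at(p4,hub), truck_at(t2,depot), truck_at(t3,whs2)}

== RESULT ==
["in(p2,t3)", "pkg_at(p4,hub)", "truck_at(t2,depot)", "truck_at(t3,whs2)"]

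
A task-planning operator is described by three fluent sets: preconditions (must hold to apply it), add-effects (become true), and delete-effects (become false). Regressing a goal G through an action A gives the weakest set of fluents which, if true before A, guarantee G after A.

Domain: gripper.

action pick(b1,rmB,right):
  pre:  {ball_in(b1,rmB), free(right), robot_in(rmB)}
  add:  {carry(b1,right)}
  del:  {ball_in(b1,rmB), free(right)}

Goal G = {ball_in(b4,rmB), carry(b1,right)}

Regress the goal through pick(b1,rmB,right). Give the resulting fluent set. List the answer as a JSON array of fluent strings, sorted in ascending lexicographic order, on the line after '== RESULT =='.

Regress:
  G ∩ del = {}  (empty — regression defined)
  G \ add = {ball_in(b4,rmB), carry(b1,right)} \ {carry(b1,right)} = {ball_in(b4,rmB)}
  ∪ pre   = {ball_in(b4,rmB)} ∪ {ball_in(b1,rmB), free(right), robot_in(rmB)}
          = {ball_in(b1,rmB), ball_in(b4,rmB), free(right), robot_in(rmB)}

== RESULT ==
["ball_in(b1,rmB)", "ball_in(b4,rmB)", "free(right)", "robot_in(rmB)"]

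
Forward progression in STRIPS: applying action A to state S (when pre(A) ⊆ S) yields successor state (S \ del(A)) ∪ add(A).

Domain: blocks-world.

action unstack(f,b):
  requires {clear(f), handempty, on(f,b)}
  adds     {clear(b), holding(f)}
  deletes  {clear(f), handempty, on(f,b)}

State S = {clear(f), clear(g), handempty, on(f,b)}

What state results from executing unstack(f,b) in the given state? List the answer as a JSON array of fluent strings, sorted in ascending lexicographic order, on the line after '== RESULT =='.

Compute (S \ del) ∪ add:
  pre ⊆ S: {clear(f), handempty, on(f,b)} ⊆ S  — applicable
  S \ del = {clear(g)}
  ∪ add   = {clear(b), clear(g), holding(f)}

== RESULT ==
["clear(b)", "clear(g)", "holding(f)"]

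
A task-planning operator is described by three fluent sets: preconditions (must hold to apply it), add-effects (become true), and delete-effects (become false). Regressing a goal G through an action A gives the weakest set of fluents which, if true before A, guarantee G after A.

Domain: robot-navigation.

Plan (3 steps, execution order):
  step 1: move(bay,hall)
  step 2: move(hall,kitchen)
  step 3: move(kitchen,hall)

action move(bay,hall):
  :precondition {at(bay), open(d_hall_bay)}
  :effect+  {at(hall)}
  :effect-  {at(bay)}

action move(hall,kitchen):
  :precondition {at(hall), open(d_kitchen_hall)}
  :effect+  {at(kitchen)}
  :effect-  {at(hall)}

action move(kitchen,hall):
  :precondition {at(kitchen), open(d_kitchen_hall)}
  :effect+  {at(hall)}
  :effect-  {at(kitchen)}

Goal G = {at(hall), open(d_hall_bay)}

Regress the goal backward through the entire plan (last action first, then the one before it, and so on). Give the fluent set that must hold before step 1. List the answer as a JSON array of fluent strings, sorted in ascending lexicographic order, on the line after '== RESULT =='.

Regress step by step:
  through step 3 (move(kitchen,hall)): drop {at(hall)}, keep {open(d_hall_bay)}, require {at(kitchen), open(d_kitchen_hall)}
    → {at(kitchen), open(d_hall_bay), open(d_kitchen_hall)}
  through step 2 (move(hall,kitchen)): drop {at(kitchen)}, keep {open(d_hall_bay), open(d_kitchen_hall)}, require {at(hall), open(d_kitchen_hall)}
    → {at(hall), open(d_hall_bay), open(d_kitchen_hall)}
  through step 1 (move(bay,hall)): drop {at(hall)}, keep {open(d_hall_bay), open(d_kitchen_hall)}, require {at(bay), open(d_hall_bay)}
    → {at(bay), open(d_hall_bay), open(d_kitchen_hall)}

== RESULT ==
["at(bay)", "open(d_hall_bay)", "open(d_kitchen_hall)"]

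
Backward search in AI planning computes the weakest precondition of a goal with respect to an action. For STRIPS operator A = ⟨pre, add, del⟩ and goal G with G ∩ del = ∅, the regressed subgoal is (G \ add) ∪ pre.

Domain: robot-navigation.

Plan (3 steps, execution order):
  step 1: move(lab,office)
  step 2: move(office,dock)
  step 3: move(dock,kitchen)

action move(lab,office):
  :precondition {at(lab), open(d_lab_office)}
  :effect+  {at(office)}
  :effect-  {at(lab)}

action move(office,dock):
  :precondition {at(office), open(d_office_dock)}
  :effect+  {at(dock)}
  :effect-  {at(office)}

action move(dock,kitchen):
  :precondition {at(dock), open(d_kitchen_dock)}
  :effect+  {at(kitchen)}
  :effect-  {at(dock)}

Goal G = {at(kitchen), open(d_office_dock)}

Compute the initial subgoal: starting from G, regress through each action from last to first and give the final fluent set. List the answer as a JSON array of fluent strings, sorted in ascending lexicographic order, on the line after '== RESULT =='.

Regress step by step:
  through step 3 (move(dock,kitchen)): drop {at(kitchen)}, keep {open(d_office_dock)}, require {at(dock), open(d_kitchen_dock)}
    → {at(dock), open(d_kitchen_dock), open(d_office_dock)}
  through step 2 (move(office,dock)): drop {at(dock)}, keep {open(d_kitchen_dock), open(d_office_dock)}, require {at(office), open(d_office_dock)}
    → {at(office), open(d_kitchen_dock), open(d_office_dock)}
  through step 1 (move(lab,office)): drop {at(office)}, keep {open(d_kitchen_dock), open(d_office_dock)}, require {at(lab), open(d_lab_office)}
    → {at(lab), open(d_kitchen_dock), open(d_lab_office), open(d_office_dock)}

== RESULT ==
["at(lab)", "open(d_kitchen_dock)", "open(d_lab_office)", "open(d_office_dock)"]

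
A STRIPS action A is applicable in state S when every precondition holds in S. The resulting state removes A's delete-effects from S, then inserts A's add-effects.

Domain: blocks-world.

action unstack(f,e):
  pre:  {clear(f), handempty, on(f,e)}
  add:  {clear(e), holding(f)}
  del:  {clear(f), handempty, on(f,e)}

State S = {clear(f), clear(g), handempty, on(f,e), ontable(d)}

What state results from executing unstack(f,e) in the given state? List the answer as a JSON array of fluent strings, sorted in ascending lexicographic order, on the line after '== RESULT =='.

Compute (S \ del) ∪ add:
  pre ⊆ S: {clear(f), handempty, on(f,e)} ⊆ S  — applicable
  S \ del = {clear(g), ontable(d)}
  ∪ add   = {clear(e), clear(g), holding(f), ontable(d)}

== RESULT ==
["clear(e)", "clear(g)", "holding(f)", "ontable(d)"]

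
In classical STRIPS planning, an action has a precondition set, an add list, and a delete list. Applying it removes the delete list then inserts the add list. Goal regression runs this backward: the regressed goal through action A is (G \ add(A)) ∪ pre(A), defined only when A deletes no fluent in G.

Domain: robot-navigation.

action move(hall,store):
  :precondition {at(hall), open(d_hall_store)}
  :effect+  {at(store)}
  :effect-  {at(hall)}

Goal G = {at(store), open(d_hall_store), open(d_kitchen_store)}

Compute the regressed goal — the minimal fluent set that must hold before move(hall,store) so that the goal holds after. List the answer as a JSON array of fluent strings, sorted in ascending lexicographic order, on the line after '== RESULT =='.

Compute (G \ add) ∪ pre:
  G ∩ del = {}  (empty — regression defined)
  G \ add = {at(store), open(d_hall_store), open(d_kitchen_store)} \ {at(store)} = {open(d_hall_store), open(d_kitchen_store)}
  ∪ pre   = {open(d_hall_store), open(d_kitchen_store)} ∪ {at(hall), open(d_hall_store)}
          = {at(hall), open(d_hall_store), open(d_kitchen_store)}

== RESULT ==
["at(hall)", "open(d_hall_store)", "open(d_kitchen_store)"]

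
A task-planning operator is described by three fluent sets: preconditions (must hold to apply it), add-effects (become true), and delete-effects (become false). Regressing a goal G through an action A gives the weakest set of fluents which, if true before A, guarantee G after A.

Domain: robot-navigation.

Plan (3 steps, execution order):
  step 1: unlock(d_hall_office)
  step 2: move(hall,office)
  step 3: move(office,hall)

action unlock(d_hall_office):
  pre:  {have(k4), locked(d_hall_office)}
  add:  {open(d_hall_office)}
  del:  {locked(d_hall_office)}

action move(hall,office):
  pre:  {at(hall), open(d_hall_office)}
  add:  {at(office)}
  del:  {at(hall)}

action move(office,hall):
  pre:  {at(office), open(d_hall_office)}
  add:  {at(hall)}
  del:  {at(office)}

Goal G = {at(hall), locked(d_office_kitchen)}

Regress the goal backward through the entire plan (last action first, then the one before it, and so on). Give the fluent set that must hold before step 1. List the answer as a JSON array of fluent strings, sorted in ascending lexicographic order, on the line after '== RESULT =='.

Regress step by step:
  through step 3 (move(office,hall)): drop {at(hall)}, keep {locked(d_office_kitchen)}, require {at(office), open(d_hall_office)}
    → {at(office), locked(d_office_kitchen), open(d_hall_office)}
  through step 2 (move(hall,office)): drop {at(office)}, keep {locked(d_office_kitchen), open(d_hall_office)}, require {at(hall), open(d_hall_office)}
    → {at(hall), locked(d_office_kitchen), open(d_hall_office)}
  through step 1 (unlock(d_hall_office)): drop {open(d_hall_office)}, keep {at(hall), locked(d_office_kitchen)}, require {have(k4), locked(d_hall_office)}
    → {at(hall), have(k4), locked(d_hall_office), locked(d_office_kitchen)}

== RESULT ==
["at(hall)", "have(k4)", "locked(d_hall_office)", "locked(d_office_kitchen)"]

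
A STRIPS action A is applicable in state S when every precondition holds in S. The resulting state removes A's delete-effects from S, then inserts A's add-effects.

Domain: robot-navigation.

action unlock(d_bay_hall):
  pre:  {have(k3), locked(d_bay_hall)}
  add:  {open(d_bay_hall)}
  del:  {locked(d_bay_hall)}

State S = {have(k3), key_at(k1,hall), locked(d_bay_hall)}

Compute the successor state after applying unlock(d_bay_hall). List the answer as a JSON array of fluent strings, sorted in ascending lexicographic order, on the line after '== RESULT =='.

Progress:
  pre ⊆ S: {have(k3), locked(d_bay_hall)} ⊆ S  — applicable
  S \ del = {have(k3), key_at(k1,hall)}
  ∪ add   = {have(k3), key_at(k1,hall), open(d_bay_hall)}

== RESULT ==
["have(k3)", "key_at(k1,hall)", "open(d_bay_hall)"]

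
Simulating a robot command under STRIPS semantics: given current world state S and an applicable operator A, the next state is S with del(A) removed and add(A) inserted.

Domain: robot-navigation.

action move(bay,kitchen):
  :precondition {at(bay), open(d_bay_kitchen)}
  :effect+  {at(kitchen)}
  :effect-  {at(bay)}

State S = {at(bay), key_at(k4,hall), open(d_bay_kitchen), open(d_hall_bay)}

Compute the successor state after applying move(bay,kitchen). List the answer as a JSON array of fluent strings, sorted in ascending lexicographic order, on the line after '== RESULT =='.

Progress:
  pre ⊆ S: {at(bay), open(d_bay_kitchen)} ⊆ S  — applicable
  S \ del = {key_at(k4,hall), open(d_bay_kitchen), open(d_hall_bay)}
  ∪ add   = {at(kitchen), key_at(k4,hall), open(d_bay_kitchen), open(d_hall_bay)}

== RESULT ==
["at(kitchen)", "key_at(k4,hall)", "open(d_bay_kitchen)", "open(d_hall_bay)"]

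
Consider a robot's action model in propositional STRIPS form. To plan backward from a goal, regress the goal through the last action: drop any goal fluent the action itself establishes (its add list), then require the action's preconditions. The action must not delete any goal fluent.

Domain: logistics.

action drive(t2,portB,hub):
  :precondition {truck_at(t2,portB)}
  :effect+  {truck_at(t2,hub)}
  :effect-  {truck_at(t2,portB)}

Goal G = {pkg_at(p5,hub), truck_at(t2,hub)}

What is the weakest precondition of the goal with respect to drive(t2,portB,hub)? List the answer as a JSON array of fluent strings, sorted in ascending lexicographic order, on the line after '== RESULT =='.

Regress:
  G ∩ del = {}  (empty — regression defined)
  G \ add = {pkg_at(p5,hub), truck_at(t2,hub)} \ {truck_at(t2,hub)} = {pkg_at(p5,hub)}
  ∪ pre   = {pkg_at(p5,hub)} ∪ {truck_at(t2,portB)}
          = {pkg_at(p5,hub), truck_at(t2,portB)}

== RESULT ==
["pkg_at(p5,hub)", "truck_at(t2,portB)"]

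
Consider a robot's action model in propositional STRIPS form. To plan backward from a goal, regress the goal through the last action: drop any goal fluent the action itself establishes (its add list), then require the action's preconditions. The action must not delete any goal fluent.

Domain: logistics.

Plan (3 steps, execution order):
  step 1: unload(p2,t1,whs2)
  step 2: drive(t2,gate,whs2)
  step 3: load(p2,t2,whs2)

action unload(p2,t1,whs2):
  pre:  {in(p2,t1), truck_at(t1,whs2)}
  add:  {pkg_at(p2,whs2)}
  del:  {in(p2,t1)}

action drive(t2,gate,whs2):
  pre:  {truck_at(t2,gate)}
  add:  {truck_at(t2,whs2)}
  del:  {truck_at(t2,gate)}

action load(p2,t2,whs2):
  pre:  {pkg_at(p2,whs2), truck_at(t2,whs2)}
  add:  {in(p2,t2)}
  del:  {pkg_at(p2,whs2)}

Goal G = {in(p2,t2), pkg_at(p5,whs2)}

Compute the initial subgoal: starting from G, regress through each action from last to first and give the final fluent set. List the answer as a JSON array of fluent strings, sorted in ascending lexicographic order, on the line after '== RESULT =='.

Work backward from the goal:
  through step 3 (load(p2,t2,whs2)): drop {in(p2,t2)}, keep {pkg_at(p5,whs2)}, require {pkg_at(p2,whs2), truck_at(t2,whs2)}
    → {pkg_at(p2,whs2), pkg_at(p5,whs2), truck_at(t2,whs2)}
  through step 2 (drive(t2,gate,whs2)): drop {truck_at(t2,whs2)}, keep {pkg_at(p2,whs2), pkg_at(p5,whs2)}, require {truck_at(t2,gate)}
    → {pkg_at(p2,whs2), pkg_at(p5,whs2), truck_at(t2,gate)}
  through step 1 (unload(p2,t1,whs2)): drop {pkg_at(p2,whs2)}, keep {pkg_at(p5,whs2), truck_at(t2,gate)}, require {in(p2,t1), truck_at(t1,whs2)}
    → {in(p2,t1), pkg_at(p5,whs2), truck_at(t1,whs2), truck_at(t2,gate)}

== RESULT ==
["in(p2,t1)", "pkg_at(p5,whs2)", "truck_at(t1,whs2)", "truck_at(t2,gate)"]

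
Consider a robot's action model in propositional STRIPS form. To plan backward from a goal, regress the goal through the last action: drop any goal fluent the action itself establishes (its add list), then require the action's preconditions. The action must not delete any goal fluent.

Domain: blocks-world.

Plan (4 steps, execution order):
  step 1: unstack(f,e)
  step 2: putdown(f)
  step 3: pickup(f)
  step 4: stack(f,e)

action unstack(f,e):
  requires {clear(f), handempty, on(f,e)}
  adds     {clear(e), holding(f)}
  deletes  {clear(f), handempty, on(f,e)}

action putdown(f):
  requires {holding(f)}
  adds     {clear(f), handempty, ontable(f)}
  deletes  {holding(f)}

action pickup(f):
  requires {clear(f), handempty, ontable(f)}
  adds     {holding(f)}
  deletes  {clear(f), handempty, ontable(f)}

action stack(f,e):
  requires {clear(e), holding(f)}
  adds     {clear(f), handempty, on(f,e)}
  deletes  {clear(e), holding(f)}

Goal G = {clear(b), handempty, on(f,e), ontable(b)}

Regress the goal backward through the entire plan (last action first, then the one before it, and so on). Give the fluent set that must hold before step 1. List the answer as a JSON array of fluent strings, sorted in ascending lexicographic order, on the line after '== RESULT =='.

Work backward from the goal:
  through step 4 (stack(f,e)): drop {handempty, on(f,e)}, keep {clear(b), ontable(b)}, require {clear(e), holding(f)}
    → {clear(b), clear(e), holding(f), ontable(b)}
  through step 3 (pickup(f)): drop {holding(f)}, keep {clear(b), clear(e), ontable(b)}, require {clear(f), handempty, ontable(f)}
    → {clear(b), clear(e), clear(f), handempty, ontable(b), ontable(f)}
  through step 2 (putdown(f)): drop {clear(f), handempty, ontable(f)}, keep {clear(b), clear(e), ontable(b)}, require {holding(f)}
    → {clear(b), clear(e), holding(f), ontable(b)}
  through step 1 (unstack(f,e)): drop {clear(e), holding(f)}, keep {clear(b), ontable(b)}, require {clear(f), handempty, on(f,e)}
    → {clear(b), clear(f), handempty, on(f,e), ontable(b)}

== RESULT ==
["clear(b)", "clear(f)", "handempty", "on(f,e)", "ontable(b)"]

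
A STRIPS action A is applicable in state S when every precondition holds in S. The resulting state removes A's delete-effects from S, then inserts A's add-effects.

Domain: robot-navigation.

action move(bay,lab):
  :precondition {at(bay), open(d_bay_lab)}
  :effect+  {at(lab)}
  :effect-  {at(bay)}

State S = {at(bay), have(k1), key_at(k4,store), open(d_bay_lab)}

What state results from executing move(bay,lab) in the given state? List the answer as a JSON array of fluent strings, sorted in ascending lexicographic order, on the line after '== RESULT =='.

Progress:
  pre ⊆ S: {at(bay), open(d_bay_lab)} ⊆ S  — applicable
  S \ del = {have(k1), key_at(k4,store), open(d_bay_lab)}
  ∪ add   = {at(lab), have(k1), key_at(k4,store), open(d_bay_lab)}

== RESULT ==
["at(lab)", "have(k1)", "key_at(k4,store)", "open(d_bay_lab)"]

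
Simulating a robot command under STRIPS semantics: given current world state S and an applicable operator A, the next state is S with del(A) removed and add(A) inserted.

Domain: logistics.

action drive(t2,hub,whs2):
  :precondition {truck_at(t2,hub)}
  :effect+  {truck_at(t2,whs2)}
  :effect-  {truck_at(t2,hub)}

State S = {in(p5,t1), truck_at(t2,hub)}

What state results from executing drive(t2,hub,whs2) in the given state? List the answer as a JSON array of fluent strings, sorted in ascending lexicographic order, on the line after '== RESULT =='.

Progress:
  pre ⊆ S: {truck_at(t2,hub)} ⊆ S  — applicable
  S \ del = {in(p5,t1)}
  ∪ add   = {in(p5,t1), truck_at(t2,whs2)}

== RESULT ==
["in(p5,t1)", "truck_at(t2,whs2)"]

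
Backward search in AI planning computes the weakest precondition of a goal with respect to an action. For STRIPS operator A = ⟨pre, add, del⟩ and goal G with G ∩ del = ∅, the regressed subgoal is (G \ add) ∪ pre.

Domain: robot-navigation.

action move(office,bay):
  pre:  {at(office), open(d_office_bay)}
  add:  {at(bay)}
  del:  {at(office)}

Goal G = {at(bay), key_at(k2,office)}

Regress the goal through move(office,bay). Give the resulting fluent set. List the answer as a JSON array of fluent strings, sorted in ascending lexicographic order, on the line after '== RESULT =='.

Compute (G \ add) ∪ pre:
  G ∩ del = {}  (empty — regression defined)
  G \ add = {at(bay), key_at(k2,office)} \ {at(bay)} = {key_at(k2,office)}
  ∪ pre   = {key_at(k2,office)} ∪ {at(office), open(d_office_bay)}
          = {at(office), key_at(k2,office), open(d_office_bay)}

== RESULT ==
["at(office)", "key_at(k2,office)", "open(d_office_bay)"]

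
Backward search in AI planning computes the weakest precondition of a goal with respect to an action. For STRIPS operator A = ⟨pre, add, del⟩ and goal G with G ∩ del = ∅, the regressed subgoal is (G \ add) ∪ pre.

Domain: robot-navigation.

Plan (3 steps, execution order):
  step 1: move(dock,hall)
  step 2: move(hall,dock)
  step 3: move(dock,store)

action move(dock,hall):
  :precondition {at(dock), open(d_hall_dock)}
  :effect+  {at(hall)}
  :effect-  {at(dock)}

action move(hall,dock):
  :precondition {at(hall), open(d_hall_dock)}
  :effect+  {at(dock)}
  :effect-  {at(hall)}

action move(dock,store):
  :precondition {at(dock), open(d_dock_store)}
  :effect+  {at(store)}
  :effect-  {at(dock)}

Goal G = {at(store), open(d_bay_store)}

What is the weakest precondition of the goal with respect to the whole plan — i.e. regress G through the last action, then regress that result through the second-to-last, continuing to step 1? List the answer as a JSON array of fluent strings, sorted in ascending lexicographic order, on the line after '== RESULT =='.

Regress step by step:
  through step 3 (move(dock,store)): drop {at(store)}, keep {open(d_bay_store)}, require {at(dock), open(d_dock_store)}
    → {at(dock), open(d_bay_store), open(d_dock_store)}
  through step 2 (move(hall,dock)): drop {at(dock)}, keep {open(d_bay_store), open(d_dock_store)}, require {at(hall), open(d_hall_dock)}
    → {at(hall), open(d_bay_store), open(d_dock_store), open(d_hall_dock)}
  through step 1 (move(dock,hall)): drop {at(hall)}, keep {open(d_bay_store), open(d_dock_store), open(d_hall_dock)}, require {at(dock), open(d_hall_dock)}
    → {at(dock), open(d_bay_store), open(d_dock_store), open(d_hall_dock)}

== RESULT ==
["at(dock)", "open(d_bay_store)", "open(d_dock_store)", "open(d_hall_dock)"]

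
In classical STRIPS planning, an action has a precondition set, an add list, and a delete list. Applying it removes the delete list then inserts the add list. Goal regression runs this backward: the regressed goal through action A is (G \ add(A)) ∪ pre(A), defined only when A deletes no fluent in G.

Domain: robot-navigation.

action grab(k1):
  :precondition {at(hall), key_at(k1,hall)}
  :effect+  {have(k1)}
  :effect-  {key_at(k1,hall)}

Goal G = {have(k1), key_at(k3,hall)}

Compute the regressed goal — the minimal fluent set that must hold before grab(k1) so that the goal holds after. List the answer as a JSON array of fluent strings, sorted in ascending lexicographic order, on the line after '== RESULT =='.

Compute (G \ add) ∪ pre:
  G ∩ del = {}  (empty — regression defined)
  G \ add = {have(k1), key_at(k3,hall)} \ {have(k1)} = {key_at(k3,hall)}
  ∪ pre   = {key_at(k3,hall)} ∪ {at(hall), key_at(k1,hall)}
          = {at(hall), key_at(k1,hall), key_at(k3,hall)}

== RESULT ==
["at(hall)", "key_at(k1,hall)", "key_at(k3,hall)"]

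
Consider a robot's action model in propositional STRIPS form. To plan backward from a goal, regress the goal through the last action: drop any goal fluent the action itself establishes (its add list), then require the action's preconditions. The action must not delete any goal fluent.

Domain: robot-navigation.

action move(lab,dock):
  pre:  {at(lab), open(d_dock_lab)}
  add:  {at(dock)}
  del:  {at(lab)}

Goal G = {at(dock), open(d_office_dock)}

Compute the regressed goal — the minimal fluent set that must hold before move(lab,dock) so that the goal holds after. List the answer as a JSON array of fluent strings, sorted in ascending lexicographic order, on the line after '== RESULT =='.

Regress:
  G ∩ del = {}  (empty — regression defined)
  G \ add = {at(dock), open(d_office_dock)} \ {at(dock)} = {open(d_office_dock)}
  ∪ pre   = {open(d_office_dock)} ∪ {at(lab), open(d_dock_lab)}
          = {at(lab), open(d_dock_lab), open(d_office_dock)}

== RESULT ==
["at(lab)", "open(d_dock_lab)", "open(d_office_dock)"]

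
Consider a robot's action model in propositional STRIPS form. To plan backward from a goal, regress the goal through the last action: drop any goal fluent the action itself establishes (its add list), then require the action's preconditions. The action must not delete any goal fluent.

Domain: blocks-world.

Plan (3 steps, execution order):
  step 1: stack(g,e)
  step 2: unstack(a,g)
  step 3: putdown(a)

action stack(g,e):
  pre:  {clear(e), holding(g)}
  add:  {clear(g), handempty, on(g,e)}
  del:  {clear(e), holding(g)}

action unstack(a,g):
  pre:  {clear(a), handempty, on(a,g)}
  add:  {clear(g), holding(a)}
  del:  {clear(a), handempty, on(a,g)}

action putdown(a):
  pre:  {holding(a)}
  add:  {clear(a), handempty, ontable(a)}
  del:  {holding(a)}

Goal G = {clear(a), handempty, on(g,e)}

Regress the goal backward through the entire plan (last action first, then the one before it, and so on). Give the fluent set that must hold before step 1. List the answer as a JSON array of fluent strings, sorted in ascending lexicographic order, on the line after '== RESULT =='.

Regress step by step:
  through step 3 (putdown(a)): drop {clear(a), handempty}, keep {on(g,e)}, require {holding(a)}
    → {holding(a), on(g,e)}
  through step 2 (unstack(a,g)): drop {holding(a)}, keep {on(g,e)}, require {clear(a), handempty, on(a,g)}
    → {clear(a), handempty, on(a,g), on(g,e)}
  through step 1 (stack(g,e)): drop {handempty, on(g,e)}, keep {clear(a), on(a,g)}, require {clear(e), holding(g)}
    → {clear(a), clear(e), holding(g), on(a,g)}

== RESULT ==
["clear(a)", "clear(e)", "holding(g)", "on(a,g)"]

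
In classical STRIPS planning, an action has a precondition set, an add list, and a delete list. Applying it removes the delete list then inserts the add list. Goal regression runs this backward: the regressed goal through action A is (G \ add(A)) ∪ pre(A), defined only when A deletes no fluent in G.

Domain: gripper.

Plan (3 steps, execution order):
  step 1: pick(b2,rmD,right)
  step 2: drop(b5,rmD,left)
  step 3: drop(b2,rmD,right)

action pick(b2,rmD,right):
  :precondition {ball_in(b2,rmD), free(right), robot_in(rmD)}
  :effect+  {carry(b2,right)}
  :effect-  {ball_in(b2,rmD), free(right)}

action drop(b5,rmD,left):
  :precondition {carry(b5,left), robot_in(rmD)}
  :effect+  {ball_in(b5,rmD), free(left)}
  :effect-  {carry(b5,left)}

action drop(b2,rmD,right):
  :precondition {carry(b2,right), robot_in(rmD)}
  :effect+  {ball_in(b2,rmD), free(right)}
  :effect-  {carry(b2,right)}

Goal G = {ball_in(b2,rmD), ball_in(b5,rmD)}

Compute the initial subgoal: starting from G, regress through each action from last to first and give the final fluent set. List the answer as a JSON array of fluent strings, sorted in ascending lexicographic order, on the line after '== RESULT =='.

Work backward from the goal:
  through step 3 (drop(b2,rmD,right)): drop {ball_in(b2,rmD)}, keep {ball_in(b5,rmD)}, require {carry(b2,right), robot_in(rmD)}
    → {ball_in(b5,rmD), carry(b2,right), robot_in(rmD)}
  through step 2 (drop(b5,rmD,left)): drop {ball_in(b5,rmD)}, keep {carry(b2,right), robot_in(rmD)}, require {carry(b5,left), robot_in(rmD)}
    → {carry(b2,right), carry(b5,left), robot_in(rmD)}
  through step 1 (pick(b2,rmD,right)): drop {carry(b2,right)}, keep {carry(b5,left), robot_in(rmD)}, require {ball_in(b2,rmD), free(right), robot_in(rmD)}
    → {ball_in(b2,rmD), carry(b5,left), free(right), robot_in(rmD)}

== RESULT ==
["ball_in(b2,rmD)", "carry(b5,left)", "free(right)", "robot_in(rmD)"]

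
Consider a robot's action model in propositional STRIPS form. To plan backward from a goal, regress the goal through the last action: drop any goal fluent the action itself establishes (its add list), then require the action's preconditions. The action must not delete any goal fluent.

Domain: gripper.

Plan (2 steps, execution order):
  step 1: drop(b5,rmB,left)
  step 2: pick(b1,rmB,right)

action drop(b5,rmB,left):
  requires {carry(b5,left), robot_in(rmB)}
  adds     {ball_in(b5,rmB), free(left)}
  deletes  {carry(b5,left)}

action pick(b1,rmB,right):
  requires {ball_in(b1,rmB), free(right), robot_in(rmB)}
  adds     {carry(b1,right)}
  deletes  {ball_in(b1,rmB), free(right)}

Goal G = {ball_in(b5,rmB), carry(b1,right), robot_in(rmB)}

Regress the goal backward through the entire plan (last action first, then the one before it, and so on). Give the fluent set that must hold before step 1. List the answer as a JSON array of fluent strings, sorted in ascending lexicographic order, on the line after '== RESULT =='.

Regress step by step:
  through step 2 (pick(b1,rmB,right)): drop {carry(b1,right)}, keep {ball_in(b5,rmB), robot_in(rmB)}, require {ball_in(b1,rmB), free(right), robot_in(rmB)}
    → {ball_in(b1,rmB), ball_in(b5,rmB), free(right), robot_in(rmB)}
  through step 1 (drop(b5,rmB,left)): drop {ball_in(b5,rmB)}, keep {ball_in(b1,rmB), free(right), robot_in(rmB)}, require {carry(b5,left), robot_in(rmB)}
    → {ball_in(b1,rmB), carry(b5,left), free(right), robot_in(rmB)}

== RESULT ==
["ball_in(b1,rmB)", "carry(b5,left)", "free(right)", "robot_in(rmB)"]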